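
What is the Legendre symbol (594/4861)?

(594/4861)
  = -(297/4861)    [4861 ≡ 5 mod 8 ⇒ (2/4861) = -1]
  = -(4861/297)    [QR: 297 ≡ 1 mod 4, sign kept]
  = -(109/297)    [4861 ≡ 109 mod 297]
  = -(297/109)    [QR: 109 ≡ 1 mod 4, sign kept]
  = -(79/109)    [297 ≡ 79 mod 109]
  = -(109/79)    [QR: 109 ≡ 1 mod 4, sign kept]
  = -(30/79)    [109 ≡ 30 mod 79]
  = -(15/79)    [79 ≡ 7 mod 8 ⇒ (2/79) = +1]
  = (79/15)    [QR: both ≡ 3 mod 4, sign flips]
  = (4/15)    [79 ≡ 4 mod 15]
  = (1/15)    [15 ≡ 7 mod 8 ⇒ (2/15)^2 = +1]
  = 1    [(1/15) = 1]

1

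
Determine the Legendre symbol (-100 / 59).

(-100 / 59)
  = (18 / 59)    [-100 ≡ 18 mod 59]
  = -(9 / 59)    [59 ≡ 3 mod 8 ⇒ (2 / 59) = -1]
  = -(59 / 9)    [QR: 9 ≡ 1 mod 4, sign kept]
  = -(5 / 9)    [59 ≡ 5 mod 9]
  = -(9 / 5)    [QR: 5 ≡ 1 mod 4, sign kept]
  = -(4 / 5)    [9 ≡ 4 mod 5]
  = -(1 / 5)    [5 ≡ 5 mod 8 ⇒ (2 / 5)^2 = +1]
  = -1    [(1 / 5) = 1]

-1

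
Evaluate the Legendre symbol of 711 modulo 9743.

-1

(711/9743)
  = -(9743/711)    [QR: both ≡ 3 mod 4, sign flips]
  = -(500/711)    [9743 ≡ 500 mod 711]
  = -(125/711)    [711 ≡ 7 mod 8 ⇒ (2/711)^2 = +1]
  = -(711/125)    [QR: 125 ≡ 1 mod 4, sign kept]
  = -(86/125)    [711 ≡ 86 mod 125]
  = (43/125)    [125 ≡ 5 mod 8 ⇒ (2/125) = -1]
  = (125/43)    [QR: 125 ≡ 1 mod 4, sign kept]
  = (39/43)    [125 ≡ 39 mod 43]
  = -(43/39)    [QR: both ≡ 3 mod 4, sign flips]
  = -(4/39)    [43 ≡ 4 mod 39]
  = -(1/39)    [39 ≡ 7 mod 8 ⇒ (2/39)^2 = +1]
  = -1    [(1/39) = 1]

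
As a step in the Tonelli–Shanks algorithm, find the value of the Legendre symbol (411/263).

Reduce the numerator: 411 ≡ 148 (mod 263), so (411/263) = (148/263).
Factor out 2: 148 = 2^2·37. Since 263 ≡ 7 (mod 8), (2/263) = +1, and (2/263)^2 = +1. Now have (37/263).
37 ≡ 1 (mod 4), so quadratic reciprocity gives (37/263) = (263/37). Reduce: 263 ≡ 4 (mod 37). Now have (4/37).
Factor out 2: 4 = 2^2. Since 37 ≡ 5 (mod 8), (2/37) = -1, and (2/37)^2 = +1. Now have (1/37).
(1/37) = 1. Collecting the sign factors: 1.

1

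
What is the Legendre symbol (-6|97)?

1

(-6|97)
  = (6|97)    [97 ≡ 1 mod 4 ⇒ (-1|97) = +1]
  = (3|97)    [97 ≡ 1 mod 8 ⇒ (2|97) = +1]
  = (97|3)    [QR: 97 ≡ 1 mod 4, sign kept]
  = (1|3)    [97 ≡ 1 mod 3]
  = 1    [(1|3) = 1]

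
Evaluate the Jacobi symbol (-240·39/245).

By multiplicativity, (-240·39/245) = (-240/245)·(39/245).
First factor (-240/245):
Pull out -1: (-240/245) = (-1/245)·(240/245). Since 245 ≡ 1 (mod 4), (-1/245) = +1. Now have (240/245).
Factor out 2: 240 = 2^4·15. Since 245 ≡ 5 (mod 8), (2/245) = -1, and (2/245)^4 = +1. Now have (15/245).
245 ≡ 1 (mod 4), so quadratic reciprocity gives (15/245) = (245/15). Reduce: 245 ≡ 5 (mod 15). Now have (5/15).
5 ≡ 1 (mod 4), so quadratic reciprocity gives (5/15) = (15/5). Reduce: 15 ≡ 0 (mod 5). Now have (0/5).
The numerator is now 0 with denominator 5 > 1: the symbol is 0.
Second factor (39/245):
245 ≡ 1 (mod 4), so quadratic reciprocity gives (39/245) = (245/39). Reduce: 245 ≡ 11 (mod 39). Now have (11/39).
Both 11 ≡ 3 and 39 ≡ 3 (mod 4), so reciprocity gives (11/39) = -(39/11). Reduce: 39 ≡ 6 (mod 11). Now have -(6/11).
Factor out 2: 6 = 2·3. Since 11 ≡ 3 (mod 8), (2/11) = -1. Now have (3/11).
Both 3 ≡ 3 and 11 ≡ 3 (mod 4), so reciprocity gives (3/11) = -(11/3). Reduce: 11 ≡ 2 (mod 3). Now have -(2/3).
Factor out 2: 2 = 2. Since 3 ≡ 3 (mod 8), (2/3) = -1. Now have (1/3).
(1/3) = 1. Collecting the sign factors: 1.
Product: (0)·(1) = 0.

0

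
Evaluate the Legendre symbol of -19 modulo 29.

-1

(-19|29)
  = (19|29)    [29 ≡ 1 mod 4 ⇒ (-1|29) = +1]
  = (29|19)    [QR: 29 ≡ 1 mod 4, sign kept]
  = (10|19)    [29 ≡ 10 mod 19]
  = -(5|19)    [19 ≡ 3 mod 8 ⇒ (2|19) = -1]
  = -(19|5)    [QR: 5 ≡ 1 mod 4, sign kept]
  = -(4|5)    [19 ≡ 4 mod 5]
  = -(1|5)    [5 ≡ 5 mod 8 ⇒ (2|5)^2 = +1]
  = -1    [(1|5) = 1]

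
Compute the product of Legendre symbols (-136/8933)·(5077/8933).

-1

By multiplicativity, (-136·5077/8933) = (-136/8933)·(5077/8933).
First factor (-136/8933):
(-136/8933)
  = (136/8933)    [8933 ≡ 1 mod 4 ⇒ (-1/8933) = +1]
  = -(17/8933)    [8933 ≡ 5 mod 8 ⇒ (2/8933)^3 = -1]
  = -(8933/17)    [QR: 17 ≡ 1 mod 4, sign kept]
  = -(8/17)    [8933 ≡ 8 mod 17]
  = -(1/17)    [17 ≡ 1 mod 8 ⇒ (2/17)^3 = +1]
  = -1    [(1/17) = 1]
Second factor (5077/8933):
(5077/8933)
  = (8933/5077)    [QR: 5077 ≡ 1 mod 4, sign kept]
  = (3856/5077)    [8933 ≡ 3856 mod 5077]
  = (241/5077)    [5077 ≡ 5 mod 8 ⇒ (2/5077)^4 = +1]
  = (5077/241)    [QR: 241 ≡ 1 mod 4, sign kept]
  = (16/241)    [5077 ≡ 16 mod 241]
  = (1/241)    [241 ≡ 1 mod 8 ⇒ (2/241)^4 = +1]
  = 1    [(1/241) = 1]
Product: (-1)·(1) = -1.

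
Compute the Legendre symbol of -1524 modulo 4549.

(-1524/4549)
  = (3025/4549)    [-1524 ≡ 3025 mod 4549]
  = (4549/3025)    [QR: 3025 ≡ 1 mod 4, sign kept]
  = (1524/3025)    [4549 ≡ 1524 mod 3025]
  = (381/3025)    [3025 ≡ 1 mod 8 ⇒ (2/3025)^2 = +1]
  = (3025/381)    [QR: 381 ≡ 1 mod 4, sign kept]
  = (358/381)    [3025 ≡ 358 mod 381]
  = -(179/381)    [381 ≡ 5 mod 8 ⇒ (2/381) = -1]
  = -(381/179)    [QR: 381 ≡ 1 mod 4, sign kept]
  = -(23/179)    [381 ≡ 23 mod 179]
  = (179/23)    [QR: both ≡ 3 mod 4, sign flips]
  = (18/23)    [179 ≡ 18 mod 23]
  = (9/23)    [23 ≡ 7 mod 8 ⇒ (2/23) = +1]
  = (23/9)    [QR: 9 ≡ 1 mod 4, sign kept]
  = (5/9)    [23 ≡ 5 mod 9]
  = (9/5)    [QR: 5 ≡ 1 mod 4, sign kept]
  = (4/5)    [9 ≡ 4 mod 5]
  = (1/5)    [5 ≡ 5 mod 8 ⇒ (2/5)^2 = +1]
  = 1    [(1/5) = 1]

1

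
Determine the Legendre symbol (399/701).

701 ≡ 1 (mod 4), so quadratic reciprocity gives (399/701) = (701/399). Reduce: 701 ≡ 302 (mod 399). Now have (302/399).
Factor out 2: 302 = 2·151. Since 399 ≡ 7 (mod 8), (2/399) = +1. Now have (151/399).
Both 151 ≡ 3 and 399 ≡ 3 (mod 4), so reciprocity gives (151/399) = -(399/151). Reduce: 399 ≡ 97 (mod 151). Now have -(97/151).
97 ≡ 1 (mod 4), so quadratic reciprocity gives (97/151) = (151/97). Reduce: 151 ≡ 54 (mod 97). Now have -(54/97).
Factor out 2: 54 = 2·27. Since 97 ≡ 1 (mod 8), (2/97) = +1. Now have -(27/97).
97 ≡ 1 (mod 4), so quadratic reciprocity gives (27/97) = (97/27). Reduce: 97 ≡ 16 (mod 27). Now have -(16/27).
Factor out 2: 16 = 2^4. Since 27 ≡ 3 (mod 8), (2/27) = -1, and (2/27)^4 = +1. Now have -(1/27).
(1/27) = 1. Collecting the sign factors: -1.

-1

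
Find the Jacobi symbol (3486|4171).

-1

(3486|4171)
  = -(1743|4171)    [4171 ≡ 3 mod 8 ⇒ (2|4171) = -1]
  = (4171|1743)    [QR: both ≡ 3 mod 4, sign flips]
  = (685|1743)    [4171 ≡ 685 mod 1743]
  = (1743|685)    [QR: 685 ≡ 1 mod 4, sign kept]
  = (373|685)    [1743 ≡ 373 mod 685]
  = (685|373)    [QR: 373 ≡ 1 mod 4, sign kept]
  = (312|373)    [685 ≡ 312 mod 373]
  = -(39|373)    [373 ≡ 5 mod 8 ⇒ (2|373)^3 = -1]
  = -(373|39)    [QR: 373 ≡ 1 mod 4, sign kept]
  = -(22|39)    [373 ≡ 22 mod 39]
  = -(11|39)    [39 ≡ 7 mod 8 ⇒ (2|39) = +1]
  = (39|11)    [QR: both ≡ 3 mod 4, sign flips]
  = (6|11)    [39 ≡ 6 mod 11]
  = -(3|11)    [11 ≡ 3 mod 8 ⇒ (2|11) = -1]
  = (11|3)    [QR: both ≡ 3 mod 4, sign flips]
  = (2|3)    [11 ≡ 2 mod 3]
  = -(1|3)    [3 ≡ 3 mod 8 ⇒ (2|3) = -1]
  = -1    [(1|3) = 1]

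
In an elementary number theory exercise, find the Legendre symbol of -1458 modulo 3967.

(-1458/3967)
  = (2509/3967)    [-1458 ≡ 2509 mod 3967]
  = (3967/2509)    [QR: 2509 ≡ 1 mod 4, sign kept]
  = (1458/2509)    [3967 ≡ 1458 mod 2509]
  = -(729/2509)    [2509 ≡ 5 mod 8 ⇒ (2/2509) = -1]
  = -(2509/729)    [QR: 729 ≡ 1 mod 4, sign kept]
  = -(322/729)    [2509 ≡ 322 mod 729]
  = -(161/729)    [729 ≡ 1 mod 8 ⇒ (2/729) = +1]
  = -(729/161)    [QR: 161 ≡ 1 mod 4, sign kept]
  = -(85/161)    [729 ≡ 85 mod 161]
  = -(161/85)    [QR: 85 ≡ 1 mod 4, sign kept]
  = -(76/85)    [161 ≡ 76 mod 85]
  = -(19/85)    [85 ≡ 5 mod 8 ⇒ (2/85)^2 = +1]
  = -(85/19)    [QR: 85 ≡ 1 mod 4, sign kept]
  = -(9/19)    [85 ≡ 9 mod 19]
  = -(19/9)    [QR: 9 ≡ 1 mod 4, sign kept]
  = -(1/9)    [19 ≡ 1 mod 9]
  = -1    [(1/9) = 1]

-1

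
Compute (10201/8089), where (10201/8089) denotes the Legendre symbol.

(10201/8089)
  = (2112/8089)    [10201 ≡ 2112 mod 8089]
  = (33/8089)    [8089 ≡ 1 mod 8 ⇒ (2/8089)^6 = +1]
  = (8089/33)    [QR: 33 ≡ 1 mod 4, sign kept]
  = (4/33)    [8089 ≡ 4 mod 33]
  = (1/33)    [33 ≡ 1 mod 8 ⇒ (2/33)^2 = +1]
  = 1    [(1/33) = 1]

1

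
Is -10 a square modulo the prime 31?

Reduce the numerator: -10 ≡ 21 (mod 31), so (-10/31) = (21/31).
21 ≡ 1 (mod 4), so quadratic reciprocity gives (21/31) = (31/21). Reduce: 31 ≡ 10 (mod 21). Now have (10/21).
Factor out 2: 10 = 2·5. Since 21 ≡ 5 (mod 8), (2/21) = -1. Now have -(5/21).
5 ≡ 1 (mod 4), so quadratic reciprocity gives (5/21) = (21/5). Reduce: 21 ≡ 1 (mod 5). Now have -(1/5).
(1/5) = 1. Collecting the sign factors: -1.
The Legendre symbol is -1, so x^2 ≡ -10 (mod 31) has no solution.

no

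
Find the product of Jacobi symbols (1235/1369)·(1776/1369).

0

By multiplicativity, (1235·1776/1369) = (1235/1369)·(1776/1369).
First factor (1235/1369):
(1235/1369)
  = (1369/1235)    [QR: 1369 ≡ 1 mod 4, sign kept]
  = (134/1235)    [1369 ≡ 134 mod 1235]
  = -(67/1235)    [1235 ≡ 3 mod 8 ⇒ (2/1235) = -1]
  = (1235/67)    [QR: both ≡ 3 mod 4, sign flips]
  = (29/67)    [1235 ≡ 29 mod 67]
  = (67/29)    [QR: 29 ≡ 1 mod 4, sign kept]
  = (9/29)    [67 ≡ 9 mod 29]
  = (29/9)    [QR: 9 ≡ 1 mod 4, sign kept]
  = (2/9)    [29 ≡ 2 mod 9]
  = (1/9)    [9 ≡ 1 mod 8 ⇒ (2/9) = +1]
  = 1    [(1/9) = 1]
Second factor (1776/1369):
(1776/1369)
  = (407/1369)    [1776 ≡ 407 mod 1369]
  = (1369/407)    [QR: 1369 ≡ 1 mod 4, sign kept]
  = (148/407)    [1369 ≡ 148 mod 407]
  = (37/407)    [407 ≡ 7 mod 8 ⇒ (2/407)^2 = +1]
  = (407/37)    [QR: 37 ≡ 1 mod 4, sign kept]
  = (0/37)    [407 ≡ 0 mod 37]
  = 0    [numerator 0, gcd > 1]
Product: (1)·(0) = 0.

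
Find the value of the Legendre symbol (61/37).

-1

(61/37)
  = (24/37)    [61 ≡ 24 mod 37]
  = -(3/37)    [37 ≡ 5 mod 8 ⇒ (2/37)^3 = -1]
  = -(37/3)    [QR: 37 ≡ 1 mod 4, sign kept]
  = -(1/3)    [37 ≡ 1 mod 3]
  = -1    [(1/3) = 1]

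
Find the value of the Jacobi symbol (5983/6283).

1

Both 5983 ≡ 3 and 6283 ≡ 3 (mod 4), so reciprocity gives (5983/6283) = -(6283/5983). Reduce: 6283 ≡ 300 (mod 5983). Now have -(300/5983).
Factor out 2: 300 = 2^2·75. Since 5983 ≡ 7 (mod 8), (2/5983) = +1, and (2/5983)^2 = +1. Now have -(75/5983).
Both 75 ≡ 3 and 5983 ≡ 3 (mod 4), so reciprocity gives (75/5983) = -(5983/75). Reduce: 5983 ≡ 58 (mod 75). Now have (58/75).
Factor out 2: 58 = 2·29. Since 75 ≡ 3 (mod 8), (2/75) = -1. Now have -(29/75).
29 ≡ 1 (mod 4), so quadratic reciprocity gives (29/75) = (75/29). Reduce: 75 ≡ 17 (mod 29). Now have -(17/29).
17 ≡ 1 (mod 4), so quadratic reciprocity gives (17/29) = (29/17). Reduce: 29 ≡ 12 (mod 17). Now have -(12/17).
Factor out 2: 12 = 2^2·3. Since 17 ≡ 1 (mod 8), (2/17) = +1, and (2/17)^2 = +1. Now have -(3/17).
17 ≡ 1 (mod 4), so quadratic reciprocity gives (3/17) = (17/3). Reduce: 17 ≡ 2 (mod 3). Now have -(2/3).
Factor out 2: 2 = 2. Since 3 ≡ 3 (mod 8), (2/3) = -1. Now have (1/3).
(1/3) = 1. Collecting the sign factors: 1.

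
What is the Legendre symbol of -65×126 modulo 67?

By multiplicativity, (-65·126 / 67) = (-65 / 67)·(126 / 67).
First factor (-65 / 67):
(-65 / 67)
  = (2 / 67)    [-65 ≡ 2 mod 67]
  = -(1 / 67)    [67 ≡ 3 mod 8 ⇒ (2 / 67) = -1]
  = -1    [(1 / 67) = 1]
Second factor (126 / 67):
(126 / 67)
  = (59 / 67)    [126 ≡ 59 mod 67]
  = -(67 / 59)    [QR: both ≡ 3 mod 4, sign flips]
  = -(8 / 59)    [67 ≡ 8 mod 59]
  = (1 / 59)    [59 ≡ 3 mod 8 ⇒ (2 / 59)^3 = -1]
  = 1    [(1 / 59) = 1]
Product: (-1)·(1) = -1.

-1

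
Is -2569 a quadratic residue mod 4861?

yes

Pull out -1: (-2569/4861) = (-1/4861)·(2569/4861). Since 4861 ≡ 1 (mod 4), (-1/4861) = +1. Now have (2569/4861).
2569 ≡ 1 (mod 4), so quadratic reciprocity gives (2569/4861) = (4861/2569). Reduce: 4861 ≡ 2292 (mod 2569). Now have (2292/2569).
Factor out 2: 2292 = 2^2·573. Since 2569 ≡ 1 (mod 8), (2/2569) = +1, and (2/2569)^2 = +1. Now have (573/2569).
573 ≡ 1 (mod 4), so quadratic reciprocity gives (573/2569) = (2569/573). Reduce: 2569 ≡ 277 (mod 573). Now have (277/573).
277 ≡ 1 (mod 4), so quadratic reciprocity gives (277/573) = (573/277). Reduce: 573 ≡ 19 (mod 277). Now have (19/277).
277 ≡ 1 (mod 4), so quadratic reciprocity gives (19/277) = (277/19). Reduce: 277 ≡ 11 (mod 19). Now have (11/19).
Both 11 ≡ 3 and 19 ≡ 3 (mod 4), so reciprocity gives (11/19) = -(19/11). Reduce: 19 ≡ 8 (mod 11). Now have -(8/11).
Factor out 2: 8 = 2^3. Since 11 ≡ 3 (mod 8), (2/11) = -1, and (2/11)^3 = -1. Now have (1/11).
(1/11) = 1. Collecting the sign factors: 1.
(-2569/4861) = 1, and 4861 is prime, so -2569 is a quadratic residue mod 4861.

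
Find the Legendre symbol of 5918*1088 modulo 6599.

By multiplicativity, (5918·1088 / 6599) = (5918 / 6599)·(1088 / 6599).
First factor (5918 / 6599):
Factor out 2: 5918 = 2·2959. Since 6599 ≡ 7 (mod 8), (2 / 6599) = +1. Now have (2959 / 6599).
Both 2959 ≡ 3 and 6599 ≡ 3 (mod 4), so reciprocity gives (2959 / 6599) = -(6599 / 2959). Reduce: 6599 ≡ 681 (mod 2959). Now have -(681 / 2959).
681 ≡ 1 (mod 4), so quadratic reciprocity gives (681 / 2959) = (2959 / 681). Reduce: 2959 ≡ 235 (mod 681). Now have -(235 / 681).
681 ≡ 1 (mod 4), so quadratic reciprocity gives (235 / 681) = (681 / 235). Reduce: 681 ≡ 211 (mod 235). Now have -(211 / 235).
Both 211 ≡ 3 and 235 ≡ 3 (mod 4), so reciprocity gives (211 / 235) = -(235 / 211). Reduce: 235 ≡ 24 (mod 211). Now have (24 / 211).
Factor out 2: 24 = 2^3·3. Since 211 ≡ 3 (mod 8), (2 / 211) = -1, and (2 / 211)^3 = -1. Now have -(3 / 211).
Both 3 ≡ 3 and 211 ≡ 3 (mod 4), so reciprocity gives (3 / 211) = -(211 / 3). Reduce: 211 ≡ 1 (mod 3). Now have (1 / 3).
(1 / 3) = 1. Collecting the sign factors: 1.
Second factor (1088 / 6599):
Factor out 2: 1088 = 2^6·17. Since 6599 ≡ 7 (mod 8), (2 / 6599) = +1, and (2 / 6599)^6 = +1. Now have (17 / 6599).
17 ≡ 1 (mod 4), so quadratic reciprocity gives (17 / 6599) = (6599 / 17). Reduce: 6599 ≡ 3 (mod 17). Now have (3 / 17).
17 ≡ 1 (mod 4), so quadratic reciprocity gives (3 / 17) = (17 / 3). Reduce: 17 ≡ 2 (mod 3). Now have (2 / 3).
Factor out 2: 2 = 2. Since 3 ≡ 3 (mod 8), (2 / 3) = -1. Now have -(1 / 3).
(1 / 3) = 1. Collecting the sign factors: -1.
Product: (1)·(-1) = -1.

-1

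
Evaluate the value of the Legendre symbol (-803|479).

(-803|479)
  = (155|479)    [-803 ≡ 155 mod 479]
  = -(479|155)    [QR: both ≡ 3 mod 4, sign flips]
  = -(14|155)    [479 ≡ 14 mod 155]
  = (7|155)    [155 ≡ 3 mod 8 ⇒ (2|155) = -1]
  = -(155|7)    [QR: both ≡ 3 mod 4, sign flips]
  = -(1|7)    [155 ≡ 1 mod 7]
  = -1    [(1|7) = 1]

-1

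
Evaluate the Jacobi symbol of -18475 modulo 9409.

(-18475 / 9409)
  = (343 / 9409)    [-18475 ≡ 343 mod 9409]
  = (9409 / 343)    [QR: 9409 ≡ 1 mod 4, sign kept]
  = (148 / 343)    [9409 ≡ 148 mod 343]
  = (37 / 343)    [343 ≡ 7 mod 8 ⇒ (2 / 343)^2 = +1]
  = (343 / 37)    [QR: 37 ≡ 1 mod 4, sign kept]
  = (10 / 37)    [343 ≡ 10 mod 37]
  = -(5 / 37)    [37 ≡ 5 mod 8 ⇒ (2 / 37) = -1]
  = -(37 / 5)    [QR: 5 ≡ 1 mod 4, sign kept]
  = -(2 / 5)    [37 ≡ 2 mod 5]
  = (1 / 5)    [5 ≡ 5 mod 8 ⇒ (2 / 5) = -1]
  = 1    [(1 / 5) = 1]

1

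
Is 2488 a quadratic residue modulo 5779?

Factor out 2: 2488 = 2^3·311. Since 5779 ≡ 3 (mod 8), (2/5779) = -1, and (2/5779)^3 = -1. Now have -(311/5779).
Both 311 ≡ 3 and 5779 ≡ 3 (mod 4), so reciprocity gives (311/5779) = -(5779/311). Reduce: 5779 ≡ 181 (mod 311). Now have (181/311).
181 ≡ 1 (mod 4), so quadratic reciprocity gives (181/311) = (311/181). Reduce: 311 ≡ 130 (mod 181). Now have (130/181).
Factor out 2: 130 = 2·65. Since 181 ≡ 5 (mod 8), (2/181) = -1. Now have -(65/181).
65 ≡ 1 (mod 4), so quadratic reciprocity gives (65/181) = (181/65). Reduce: 181 ≡ 51 (mod 65). Now have -(51/65).
65 ≡ 1 (mod 4), so quadratic reciprocity gives (51/65) = (65/51). Reduce: 65 ≡ 14 (mod 51). Now have -(14/51).
Factor out 2: 14 = 2·7. Since 51 ≡ 3 (mod 8), (2/51) = -1. Now have (7/51).
Both 7 ≡ 3 and 51 ≡ 3 (mod 4), so reciprocity gives (7/51) = -(51/7). Reduce: 51 ≡ 2 (mod 7). Now have -(2/7).
Factor out 2: 2 = 2. Since 7 ≡ 7 (mod 8), (2/7) = +1. Now have -(1/7).
(1/7) = 1. Collecting the sign factors: -1.
The Legendre symbol is -1, so x^2 ≡ 2488 (mod 5779) has no solution.

no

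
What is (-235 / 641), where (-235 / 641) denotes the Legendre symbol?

-1

(-235 / 641)
  = (235 / 641)    [641 ≡ 1 mod 4 ⇒ (-1 / 641) = +1]
  = (641 / 235)    [QR: 641 ≡ 1 mod 4, sign kept]
  = (171 / 235)    [641 ≡ 171 mod 235]
  = -(235 / 171)    [QR: both ≡ 3 mod 4, sign flips]
  = -(64 / 171)    [235 ≡ 64 mod 171]
  = -(1 / 171)    [171 ≡ 3 mod 8 ⇒ (2 / 171)^6 = +1]
  = -1    [(1 / 171) = 1]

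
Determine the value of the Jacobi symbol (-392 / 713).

1

Reduce the numerator: -392 ≡ 321 (mod 713), so (-392 / 713) = (321 / 713).
321 ≡ 1 (mod 4), so quadratic reciprocity gives (321 / 713) = (713 / 321). Reduce: 713 ≡ 71 (mod 321). Now have (71 / 321).
321 ≡ 1 (mod 4), so quadratic reciprocity gives (71 / 321) = (321 / 71). Reduce: 321 ≡ 37 (mod 71). Now have (37 / 71).
37 ≡ 1 (mod 4), so quadratic reciprocity gives (37 / 71) = (71 / 37). Reduce: 71 ≡ 34 (mod 37). Now have (34 / 37).
Factor out 2: 34 = 2·17. Since 37 ≡ 5 (mod 8), (2 / 37) = -1. Now have -(17 / 37).
17 ≡ 1 (mod 4), so quadratic reciprocity gives (17 / 37) = (37 / 17). Reduce: 37 ≡ 3 (mod 17). Now have -(3 / 17).
17 ≡ 1 (mod 4), so quadratic reciprocity gives (3 / 17) = (17 / 3). Reduce: 17 ≡ 2 (mod 3). Now have -(2 / 3).
Factor out 2: 2 = 2. Since 3 ≡ 3 (mod 8), (2 / 3) = -1. Now have (1 / 3).
(1 / 3) = 1. Collecting the sign factors: 1.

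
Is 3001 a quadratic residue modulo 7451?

3001 ≡ 1 (mod 4), so quadratic reciprocity gives (3001|7451) = (7451|3001). Reduce: 7451 ≡ 1449 (mod 3001). Now have (1449|3001).
1449 ≡ 1 (mod 4), so quadratic reciprocity gives (1449|3001) = (3001|1449). Reduce: 3001 ≡ 103 (mod 1449). Now have (103|1449).
1449 ≡ 1 (mod 4), so quadratic reciprocity gives (103|1449) = (1449|103). Reduce: 1449 ≡ 7 (mod 103). Now have (7|103).
Both 7 ≡ 3 and 103 ≡ 3 (mod 4), so reciprocity gives (7|103) = -(103|7). Reduce: 103 ≡ 5 (mod 7). Now have -(5|7).
5 ≡ 1 (mod 4), so quadratic reciprocity gives (5|7) = (7|5). Reduce: 7 ≡ 2 (mod 5). Now have -(2|5).
Factor out 2: 2 = 2. Since 5 ≡ 5 (mod 8), (2|5) = -1. Now have (1|5).
(1|5) = 1. Collecting the sign factors: 1.
The Legendre symbol is 1, so x^2 ≡ 3001 (mod 7451) has solution.

yes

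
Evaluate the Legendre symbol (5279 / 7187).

(5279 / 7187)
  = -(7187 / 5279)    [QR: both ≡ 3 mod 4, sign flips]
  = -(1908 / 5279)    [7187 ≡ 1908 mod 5279]
  = -(477 / 5279)    [5279 ≡ 7 mod 8 ⇒ (2 / 5279)^2 = +1]
  = -(5279 / 477)    [QR: 477 ≡ 1 mod 4, sign kept]
  = -(32 / 477)    [5279 ≡ 32 mod 477]
  = (1 / 477)    [477 ≡ 5 mod 8 ⇒ (2 / 477)^5 = -1]
  = 1    [(1 / 477) = 1]

1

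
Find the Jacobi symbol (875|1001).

0

(875|1001)
  = (1001|875)    [QR: 1001 ≡ 1 mod 4, sign kept]
  = (126|875)    [1001 ≡ 126 mod 875]
  = -(63|875)    [875 ≡ 3 mod 8 ⇒ (2|875) = -1]
  = (875|63)    [QR: both ≡ 3 mod 4, sign flips]
  = (56|63)    [875 ≡ 56 mod 63]
  = (7|63)    [63 ≡ 7 mod 8 ⇒ (2|63)^3 = +1]
  = -(63|7)    [QR: both ≡ 3 mod 4, sign flips]
  = -(0|7)    [63 ≡ 0 mod 7]
  = 0    [numerator 0, gcd > 1]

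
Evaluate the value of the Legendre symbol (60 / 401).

-1

(60 / 401)
  = (15 / 401)    [401 ≡ 1 mod 8 ⇒ (2 / 401)^2 = +1]
  = (401 / 15)    [QR: 401 ≡ 1 mod 4, sign kept]
  = (11 / 15)    [401 ≡ 11 mod 15]
  = -(15 / 11)    [QR: both ≡ 3 mod 4, sign flips]
  = -(4 / 11)    [15 ≡ 4 mod 11]
  = -(1 / 11)    [11 ≡ 3 mod 8 ⇒ (2 / 11)^2 = +1]
  = -1    [(1 / 11) = 1]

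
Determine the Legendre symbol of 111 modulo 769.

-1

769 ≡ 1 (mod 4), so quadratic reciprocity gives (111|769) = (769|111). Reduce: 769 ≡ 103 (mod 111). Now have (103|111).
Both 103 ≡ 3 and 111 ≡ 3 (mod 4), so reciprocity gives (103|111) = -(111|103). Reduce: 111 ≡ 8 (mod 103). Now have -(8|103).
Factor out 2: 8 = 2^3. Since 103 ≡ 7 (mod 8), (2|103) = +1, and (2|103)^3 = +1. Now have -(1|103).
(1|103) = 1. Collecting the sign factors: -1.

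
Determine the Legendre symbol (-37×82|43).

-1

By multiplicativity, (-37·82|43) = (-37|43)·(82|43).
First factor (-37|43):
Pull out -1: (-37|43) = (-1|43)·(37|43). Since 43 ≡ 3 (mod 4), (-1|43) = -1. Now have -(37|43).
37 ≡ 1 (mod 4), so quadratic reciprocity gives (37|43) = (43|37). Reduce: 43 ≡ 6 (mod 37). Now have -(6|37).
Factor out 2: 6 = 2·3. Since 37 ≡ 5 (mod 8), (2|37) = -1. Now have (3|37).
37 ≡ 1 (mod 4), so quadratic reciprocity gives (3|37) = (37|3). Reduce: 37 ≡ 1 (mod 3). Now have (1|3).
(1|3) = 1. Collecting the sign factors: 1.
Second factor (82|43):
Reduce the numerator: 82 ≡ 39 (mod 43), so (82|43) = (39|43).
Both 39 ≡ 3 and 43 ≡ 3 (mod 4), so reciprocity gives (39|43) = -(43|39). Reduce: 43 ≡ 4 (mod 39). Now have -(4|39).
Factor out 2: 4 = 2^2. Since 39 ≡ 7 (mod 8), (2|39) = +1, and (2|39)^2 = +1. Now have -(1|39).
(1|39) = 1. Collecting the sign factors: -1.
Product: (1)·(-1) = -1.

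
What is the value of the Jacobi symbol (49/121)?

49 ≡ 1 (mod 4), so quadratic reciprocity gives (49/121) = (121/49). Reduce: 121 ≡ 23 (mod 49). Now have (23/49).
49 ≡ 1 (mod 4), so quadratic reciprocity gives (23/49) = (49/23). Reduce: 49 ≡ 3 (mod 23). Now have (3/23).
Both 3 ≡ 3 and 23 ≡ 3 (mod 4), so reciprocity gives (3/23) = -(23/3). Reduce: 23 ≡ 2 (mod 3). Now have -(2/3).
Factor out 2: 2 = 2. Since 3 ≡ 3 (mod 8), (2/3) = -1. Now have (1/3).
(1/3) = 1. Collecting the sign factors: 1.

1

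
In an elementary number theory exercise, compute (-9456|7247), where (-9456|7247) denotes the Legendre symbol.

-1

Reduce the numerator: -9456 ≡ 5038 (mod 7247), so (-9456|7247) = (5038|7247).
Factor out 2: 5038 = 2·2519. Since 7247 ≡ 7 (mod 8), (2|7247) = +1. Now have (2519|7247).
Both 2519 ≡ 3 and 7247 ≡ 3 (mod 4), so reciprocity gives (2519|7247) = -(7247|2519). Reduce: 7247 ≡ 2209 (mod 2519). Now have -(2209|2519).
2209 ≡ 1 (mod 4), so quadratic reciprocity gives (2209|2519) = (2519|2209). Reduce: 2519 ≡ 310 (mod 2209). Now have -(310|2209).
Factor out 2: 310 = 2·155. Since 2209 ≡ 1 (mod 8), (2|2209) = +1. Now have -(155|2209).
2209 ≡ 1 (mod 4), so quadratic reciprocity gives (155|2209) = (2209|155). Reduce: 2209 ≡ 39 (mod 155). Now have -(39|155).
Both 39 ≡ 3 and 155 ≡ 3 (mod 4), so reciprocity gives (39|155) = -(155|39). Reduce: 155 ≡ 38 (mod 39). Now have (38|39).
Factor out 2: 38 = 2·19. Since 39 ≡ 7 (mod 8), (2|39) = +1. Now have (19|39).
Both 19 ≡ 3 and 39 ≡ 3 (mod 4), so reciprocity gives (19|39) = -(39|19). Reduce: 39 ≡ 1 (mod 19). Now have -(1|19).
(1|19) = 1. Collecting the sign factors: -1.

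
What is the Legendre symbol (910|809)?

1

(910|809)
  = (101|809)    [910 ≡ 101 mod 809]
  = (809|101)    [QR: 101 ≡ 1 mod 4, sign kept]
  = (1|101)    [809 ≡ 1 mod 101]
  = 1    [(1|101) = 1]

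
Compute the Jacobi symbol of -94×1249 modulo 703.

1

By multiplicativity, (-94·1249/703) = (-94/703)·(1249/703).
First factor (-94/703):
Reduce the numerator: -94 ≡ 609 (mod 703), so (-94/703) = (609/703).
609 ≡ 1 (mod 4), so quadratic reciprocity gives (609/703) = (703/609). Reduce: 703 ≡ 94 (mod 609). Now have (94/609).
Factor out 2: 94 = 2·47. Since 609 ≡ 1 (mod 8), (2/609) = +1. Now have (47/609).
609 ≡ 1 (mod 4), so quadratic reciprocity gives (47/609) = (609/47). Reduce: 609 ≡ 45 (mod 47). Now have (45/47).
45 ≡ 1 (mod 4), so quadratic reciprocity gives (45/47) = (47/45). Reduce: 47 ≡ 2 (mod 45). Now have (2/45).
Factor out 2: 2 = 2. Since 45 ≡ 5 (mod 8), (2/45) = -1. Now have -(1/45).
(1/45) = 1. Collecting the sign factors: -1.
Second factor (1249/703):
Reduce the numerator: 1249 ≡ 546 (mod 703), so (1249/703) = (546/703).
Factor out 2: 546 = 2·273. Since 703 ≡ 7 (mod 8), (2/703) = +1. Now have (273/703).
273 ≡ 1 (mod 4), so quadratic reciprocity gives (273/703) = (703/273). Reduce: 703 ≡ 157 (mod 273). Now have (157/273).
157 ≡ 1 (mod 4), so quadratic reciprocity gives (157/273) = (273/157). Reduce: 273 ≡ 116 (mod 157). Now have (116/157).
Factor out 2: 116 = 2^2·29. Since 157 ≡ 5 (mod 8), (2/157) = -1, and (2/157)^2 = +1. Now have (29/157).
29 ≡ 1 (mod 4), so quadratic reciprocity gives (29/157) = (157/29). Reduce: 157 ≡ 12 (mod 29). Now have (12/29).
Factor out 2: 12 = 2^2·3. Since 29 ≡ 5 (mod 8), (2/29) = -1, and (2/29)^2 = +1. Now have (3/29).
29 ≡ 1 (mod 4), so quadratic reciprocity gives (3/29) = (29/3). Reduce: 29 ≡ 2 (mod 3). Now have (2/3).
Factor out 2: 2 = 2. Since 3 ≡ 3 (mod 8), (2/3) = -1. Now have -(1/3).
(1/3) = 1. Collecting the sign factors: -1.
Product: (-1)·(-1) = 1.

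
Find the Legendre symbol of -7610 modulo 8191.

-1

Reduce the numerator: -7610 ≡ 581 (mod 8191), so (-7610/8191) = (581/8191).
581 ≡ 1 (mod 4), so quadratic reciprocity gives (581/8191) = (8191/581). Reduce: 8191 ≡ 57 (mod 581). Now have (57/581).
57 ≡ 1 (mod 4), so quadratic reciprocity gives (57/581) = (581/57). Reduce: 581 ≡ 11 (mod 57). Now have (11/57).
57 ≡ 1 (mod 4), so quadratic reciprocity gives (11/57) = (57/11). Reduce: 57 ≡ 2 (mod 11). Now have (2/11).
Factor out 2: 2 = 2. Since 11 ≡ 3 (mod 8), (2/11) = -1. Now have -(1/11).
(1/11) = 1. Collecting the sign factors: -1.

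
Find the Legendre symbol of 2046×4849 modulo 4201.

By multiplicativity, (2046·4849|4201) = (2046|4201)·(4849|4201).
First factor (2046|4201):
Factor out 2: 2046 = 2·1023. Since 4201 ≡ 1 (mod 8), (2|4201) = +1. Now have (1023|4201).
4201 ≡ 1 (mod 4), so quadratic reciprocity gives (1023|4201) = (4201|1023). Reduce: 4201 ≡ 109 (mod 1023). Now have (109|1023).
109 ≡ 1 (mod 4), so quadratic reciprocity gives (109|1023) = (1023|109). Reduce: 1023 ≡ 42 (mod 109). Now have (42|109).
Factor out 2: 42 = 2·21. Since 109 ≡ 5 (mod 8), (2|109) = -1. Now have -(21|109).
21 ≡ 1 (mod 4), so quadratic reciprocity gives (21|109) = (109|21). Reduce: 109 ≡ 4 (mod 21). Now have -(4|21).
Factor out 2: 4 = 2^2. Since 21 ≡ 5 (mod 8), (2|21) = -1, and (2|21)^2 = +1. Now have -(1|21).
(1|21) = 1. Collecting the sign factors: -1.
Second factor (4849|4201):
Reduce the numerator: 4849 ≡ 648 (mod 4201), so (4849|4201) = (648|4201).
Factor out 2: 648 = 2^3·81. Since 4201 ≡ 1 (mod 8), (2|4201) = +1, and (2|4201)^3 = +1. Now have (81|4201).
81 ≡ 1 (mod 4), so quadratic reciprocity gives (81|4201) = (4201|81). Reduce: 4201 ≡ 70 (mod 81). Now have (70|81).
Factor out 2: 70 = 2·35. Since 81 ≡ 1 (mod 8), (2|81) = +1. Now have (35|81).
81 ≡ 1 (mod 4), so quadratic reciprocity gives (35|81) = (81|35). Reduce: 81 ≡ 11 (mod 35). Now have (11|35).
Both 11 ≡ 3 and 35 ≡ 3 (mod 4), so reciprocity gives (11|35) = -(35|11). Reduce: 35 ≡ 2 (mod 11). Now have -(2|11).
Factor out 2: 2 = 2. Since 11 ≡ 3 (mod 8), (2|11) = -1. Now have (1|11).
(1|11) = 1. Collecting the sign factors: 1.
Product: (-1)·(1) = -1.

-1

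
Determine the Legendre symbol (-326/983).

-1

(-326/983)
  = (657/983)    [-326 ≡ 657 mod 983]
  = (983/657)    [QR: 657 ≡ 1 mod 4, sign kept]
  = (326/657)    [983 ≡ 326 mod 657]
  = (163/657)    [657 ≡ 1 mod 8 ⇒ (2/657) = +1]
  = (657/163)    [QR: 657 ≡ 1 mod 4, sign kept]
  = (5/163)    [657 ≡ 5 mod 163]
  = (163/5)    [QR: 5 ≡ 1 mod 4, sign kept]
  = (3/5)    [163 ≡ 3 mod 5]
  = (5/3)    [QR: 5 ≡ 1 mod 4, sign kept]
  = (2/3)    [5 ≡ 2 mod 3]
  = -(1/3)    [3 ≡ 3 mod 8 ⇒ (2/3) = -1]
  = -1    [(1/3) = 1]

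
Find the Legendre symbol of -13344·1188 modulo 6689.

-1

By multiplicativity, (-13344·1188/6689) = (-13344/6689)·(1188/6689).
First factor (-13344/6689):
Reduce the numerator: -13344 ≡ 34 (mod 6689), so (-13344/6689) = (34/6689).
Factor out 2: 34 = 2·17. Since 6689 ≡ 1 (mod 8), (2/6689) = +1. Now have (17/6689).
17 ≡ 1 (mod 4), so quadratic reciprocity gives (17/6689) = (6689/17). Reduce: 6689 ≡ 8 (mod 17). Now have (8/17).
Factor out 2: 8 = 2^3. Since 17 ≡ 1 (mod 8), (2/17) = +1, and (2/17)^3 = +1. Now have (1/17).
(1/17) = 1. Collecting the sign factors: 1.
Second factor (1188/6689):
Factor out 2: 1188 = 2^2·297. Since 6689 ≡ 1 (mod 8), (2/6689) = +1, and (2/6689)^2 = +1. Now have (297/6689).
297 ≡ 1 (mod 4), so quadratic reciprocity gives (297/6689) = (6689/297). Reduce: 6689 ≡ 155 (mod 297). Now have (155/297).
297 ≡ 1 (mod 4), so quadratic reciprocity gives (155/297) = (297/155). Reduce: 297 ≡ 142 (mod 155). Now have (142/155).
Factor out 2: 142 = 2·71. Since 155 ≡ 3 (mod 8), (2/155) = -1. Now have -(71/155).
Both 71 ≡ 3 and 155 ≡ 3 (mod 4), so reciprocity gives (71/155) = -(155/71). Reduce: 155 ≡ 13 (mod 71). Now have (13/71).
13 ≡ 1 (mod 4), so quadratic reciprocity gives (13/71) = (71/13). Reduce: 71 ≡ 6 (mod 13). Now have (6/13).
Factor out 2: 6 = 2·3. Since 13 ≡ 5 (mod 8), (2/13) = -1. Now have -(3/13).
13 ≡ 1 (mod 4), so quadratic reciprocity gives (3/13) = (13/3). Reduce: 13 ≡ 1 (mod 3). Now have -(1/3).
(1/3) = 1. Collecting the sign factors: -1.
Product: (1)·(-1) = -1.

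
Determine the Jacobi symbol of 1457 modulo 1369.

1

Reduce the numerator: 1457 ≡ 88 (mod 1369), so (1457/1369) = (88/1369).
Factor out 2: 88 = 2^3·11. Since 1369 ≡ 1 (mod 8), (2/1369) = +1, and (2/1369)^3 = +1. Now have (11/1369).
1369 ≡ 1 (mod 4), so quadratic reciprocity gives (11/1369) = (1369/11). Reduce: 1369 ≡ 5 (mod 11). Now have (5/11).
5 ≡ 1 (mod 4), so quadratic reciprocity gives (5/11) = (11/5). Reduce: 11 ≡ 1 (mod 5). Now have (1/5).
(1/5) = 1. Collecting the sign factors: 1.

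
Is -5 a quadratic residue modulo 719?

no

(-5/719)
  = (714/719)    [-5 ≡ 714 mod 719]
  = (357/719)    [719 ≡ 7 mod 8 ⇒ (2/719) = +1]
  = (719/357)    [QR: 357 ≡ 1 mod 4, sign kept]
  = (5/357)    [719 ≡ 5 mod 357]
  = (357/5)    [QR: 5 ≡ 1 mod 4, sign kept]
  = (2/5)    [357 ≡ 2 mod 5]
  = -(1/5)    [5 ≡ 5 mod 8 ⇒ (2/5) = -1]
  = -1    [(1/5) = 1]
(-5/719) = -1, and 719 is prime, so -5 is not a quadratic residue mod 719.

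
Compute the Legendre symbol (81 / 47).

1

(81 / 47)
  = (34 / 47)    [81 ≡ 34 mod 47]
  = (17 / 47)    [47 ≡ 7 mod 8 ⇒ (2 / 47) = +1]
  = (47 / 17)    [QR: 17 ≡ 1 mod 4, sign kept]
  = (13 / 17)    [47 ≡ 13 mod 17]
  = (17 / 13)    [QR: 13 ≡ 1 mod 4, sign kept]
  = (4 / 13)    [17 ≡ 4 mod 13]
  = (1 / 13)    [13 ≡ 5 mod 8 ⇒ (2 / 13)^2 = +1]
  = 1    [(1 / 13) = 1]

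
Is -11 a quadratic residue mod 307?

Reduce the numerator: -11 ≡ 296 (mod 307), so (-11|307) = (296|307).
Factor out 2: 296 = 2^3·37. Since 307 ≡ 3 (mod 8), (2|307) = -1, and (2|307)^3 = -1. Now have -(37|307).
37 ≡ 1 (mod 4), so quadratic reciprocity gives (37|307) = (307|37). Reduce: 307 ≡ 11 (mod 37). Now have -(11|37).
37 ≡ 1 (mod 4), so quadratic reciprocity gives (11|37) = (37|11). Reduce: 37 ≡ 4 (mod 11). Now have -(4|11).
Factor out 2: 4 = 2^2. Since 11 ≡ 3 (mod 8), (2|11) = -1, and (2|11)^2 = +1. Now have -(1|11).
(1|11) = 1. Collecting the sign factors: -1.
(-11|307) = -1, and 307 is prime, so -11 is not a quadratic residue mod 307.

no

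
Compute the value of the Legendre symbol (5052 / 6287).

(5052 / 6287)
  = (1263 / 6287)    [6287 ≡ 7 mod 8 ⇒ (2 / 6287)^2 = +1]
  = -(6287 / 1263)    [QR: both ≡ 3 mod 4, sign flips]
  = -(1235 / 1263)    [6287 ≡ 1235 mod 1263]
  = (1263 / 1235)    [QR: both ≡ 3 mod 4, sign flips]
  = (28 / 1235)    [1263 ≡ 28 mod 1235]
  = (7 / 1235)    [1235 ≡ 3 mod 8 ⇒ (2 / 1235)^2 = +1]
  = -(1235 / 7)    [QR: both ≡ 3 mod 4, sign flips]
  = -(3 / 7)    [1235 ≡ 3 mod 7]
  = (7 / 3)    [QR: both ≡ 3 mod 4, sign flips]
  = (1 / 3)    [7 ≡ 1 mod 3]
  = 1    [(1 / 3) = 1]

1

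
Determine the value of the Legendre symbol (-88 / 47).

Pull out -1: (-88 / 47) = (-1 / 47)·(88 / 47). Since 47 ≡ 3 (mod 4), (-1 / 47) = -1. Now have -(88 / 47).
Reduce the numerator: 88 ≡ 41 (mod 47), so (88 / 47) = (41 / 47).
41 ≡ 1 (mod 4), so quadratic reciprocity gives (41 / 47) = (47 / 41). Reduce: 47 ≡ 6 (mod 41). Now have -(6 / 41).
Factor out 2: 6 = 2·3. Since 41 ≡ 1 (mod 8), (2 / 41) = +1. Now have -(3 / 41).
41 ≡ 1 (mod 4), so quadratic reciprocity gives (3 / 41) = (41 / 3). Reduce: 41 ≡ 2 (mod 3). Now have -(2 / 3).
Factor out 2: 2 = 2. Since 3 ≡ 3 (mod 8), (2 / 3) = -1. Now have (1 / 3).
(1 / 3) = 1. Collecting the sign factors: 1.

1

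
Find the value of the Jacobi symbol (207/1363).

(207/1363)
  = -(1363/207)    [QR: both ≡ 3 mod 4, sign flips]
  = -(121/207)    [1363 ≡ 121 mod 207]
  = -(207/121)    [QR: 121 ≡ 1 mod 4, sign kept]
  = -(86/121)    [207 ≡ 86 mod 121]
  = -(43/121)    [121 ≡ 1 mod 8 ⇒ (2/121) = +1]
  = -(121/43)    [QR: 121 ≡ 1 mod 4, sign kept]
  = -(35/43)    [121 ≡ 35 mod 43]
  = (43/35)    [QR: both ≡ 3 mod 4, sign flips]
  = (8/35)    [43 ≡ 8 mod 35]
  = -(1/35)    [35 ≡ 3 mod 8 ⇒ (2/35)^3 = -1]
  = -1    [(1/35) = 1]

-1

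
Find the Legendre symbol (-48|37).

1

(-48|37)
  = (48|37)    [37 ≡ 1 mod 4 ⇒ (-1|37) = +1]
  = (11|37)    [48 ≡ 11 mod 37]
  = (37|11)    [QR: 37 ≡ 1 mod 4, sign kept]
  = (4|11)    [37 ≡ 4 mod 11]
  = (1|11)    [11 ≡ 3 mod 8 ⇒ (2|11)^2 = +1]
  = 1    [(1|11) = 1]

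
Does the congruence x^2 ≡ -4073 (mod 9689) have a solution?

no

(-4073/9689)
  = (5616/9689)    [-4073 ≡ 5616 mod 9689]
  = (351/9689)    [9689 ≡ 1 mod 8 ⇒ (2/9689)^4 = +1]
  = (9689/351)    [QR: 9689 ≡ 1 mod 4, sign kept]
  = (212/351)    [9689 ≡ 212 mod 351]
  = (53/351)    [351 ≡ 7 mod 8 ⇒ (2/351)^2 = +1]
  = (351/53)    [QR: 53 ≡ 1 mod 4, sign kept]
  = (33/53)    [351 ≡ 33 mod 53]
  = (53/33)    [QR: 33 ≡ 1 mod 4, sign kept]
  = (20/33)    [53 ≡ 20 mod 33]
  = (5/33)    [33 ≡ 1 mod 8 ⇒ (2/33)^2 = +1]
  = (33/5)    [QR: 5 ≡ 1 mod 4, sign kept]
  = (3/5)    [33 ≡ 3 mod 5]
  = (5/3)    [QR: 5 ≡ 1 mod 4, sign kept]
  = (2/3)    [5 ≡ 2 mod 3]
  = -(1/3)    [3 ≡ 3 mod 8 ⇒ (2/3) = -1]
  = -1    [(1/3) = 1]
The Legendre symbol is -1, so x^2 ≡ -4073 (mod 9689) has no solution.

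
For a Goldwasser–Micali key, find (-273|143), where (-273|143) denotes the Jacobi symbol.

Reduce the numerator: -273 ≡ 13 (mod 143), so (-273|143) = (13|143).
13 ≡ 1 (mod 4), so quadratic reciprocity gives (13|143) = (143|13). Reduce: 143 ≡ 0 (mod 13). Now have (0|13).
The numerator is now 0 with denominator 13 > 1: the symbol is 0.

0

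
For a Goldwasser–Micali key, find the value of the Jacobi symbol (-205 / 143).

(-205 / 143)
  = -(205 / 143)    [143 ≡ 3 mod 4 ⇒ (-1 / 143) = -1]
  = -(62 / 143)    [205 ≡ 62 mod 143]
  = -(31 / 143)    [143 ≡ 7 mod 8 ⇒ (2 / 143) = +1]
  = (143 / 31)    [QR: both ≡ 3 mod 4, sign flips]
  = (19 / 31)    [143 ≡ 19 mod 31]
  = -(31 / 19)    [QR: both ≡ 3 mod 4, sign flips]
  = -(12 / 19)    [31 ≡ 12 mod 19]
  = -(3 / 19)    [19 ≡ 3 mod 8 ⇒ (2 / 19)^2 = +1]
  = (19 / 3)    [QR: both ≡ 3 mod 4, sign flips]
  = (1 / 3)    [19 ≡ 1 mod 3]
  = 1    [(1 / 3) = 1]

1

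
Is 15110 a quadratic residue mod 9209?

no

(15110/9209)
  = (5901/9209)    [15110 ≡ 5901 mod 9209]
  = (9209/5901)    [QR: 5901 ≡ 1 mod 4, sign kept]
  = (3308/5901)    [9209 ≡ 3308 mod 5901]
  = (827/5901)    [5901 ≡ 5 mod 8 ⇒ (2/5901)^2 = +1]
  = (5901/827)    [QR: 5901 ≡ 1 mod 4, sign kept]
  = (112/827)    [5901 ≡ 112 mod 827]
  = (7/827)    [827 ≡ 3 mod 8 ⇒ (2/827)^4 = +1]
  = -(827/7)    [QR: both ≡ 3 mod 4, sign flips]
  = -(1/7)    [827 ≡ 1 mod 7]
  = -1    [(1/7) = 1]
The Legendre symbol is -1, so x^2 ≡ 15110 (mod 9209) has no solution.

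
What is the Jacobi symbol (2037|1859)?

(2037|1859)
  = (178|1859)    [2037 ≡ 178 mod 1859]
  = -(89|1859)    [1859 ≡ 3 mod 8 ⇒ (2|1859) = -1]
  = -(1859|89)    [QR: 89 ≡ 1 mod 4, sign kept]
  = -(79|89)    [1859 ≡ 79 mod 89]
  = -(89|79)    [QR: 89 ≡ 1 mod 4, sign kept]
  = -(10|79)    [89 ≡ 10 mod 79]
  = -(5|79)    [79 ≡ 7 mod 8 ⇒ (2|79) = +1]
  = -(79|5)    [QR: 5 ≡ 1 mod 4, sign kept]
  = -(4|5)    [79 ≡ 4 mod 5]
  = -(1|5)    [5 ≡ 5 mod 8 ⇒ (2|5)^2 = +1]
  = -1    [(1|5) = 1]

-1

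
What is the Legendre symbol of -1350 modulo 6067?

-1

Reduce the numerator: -1350 ≡ 4717 (mod 6067), so (-1350/6067) = (4717/6067).
4717 ≡ 1 (mod 4), so quadratic reciprocity gives (4717/6067) = (6067/4717). Reduce: 6067 ≡ 1350 (mod 4717). Now have (1350/4717).
Factor out 2: 1350 = 2·675. Since 4717 ≡ 5 (mod 8), (2/4717) = -1. Now have -(675/4717).
4717 ≡ 1 (mod 4), so quadratic reciprocity gives (675/4717) = (4717/675). Reduce: 4717 ≡ 667 (mod 675). Now have -(667/675).
Both 667 ≡ 3 and 675 ≡ 3 (mod 4), so reciprocity gives (667/675) = -(675/667). Reduce: 675 ≡ 8 (mod 667). Now have (8/667).
Factor out 2: 8 = 2^3. Since 667 ≡ 3 (mod 8), (2/667) = -1, and (2/667)^3 = -1. Now have -(1/667).
(1/667) = 1. Collecting the sign factors: -1.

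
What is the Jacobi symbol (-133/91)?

(-133/91)
  = (49/91)    [-133 ≡ 49 mod 91]
  = (91/49)    [QR: 49 ≡ 1 mod 4, sign kept]
  = (42/49)    [91 ≡ 42 mod 49]
  = (21/49)    [49 ≡ 1 mod 8 ⇒ (2/49) = +1]
  = (49/21)    [QR: 21 ≡ 1 mod 4, sign kept]
  = (7/21)    [49 ≡ 7 mod 21]
  = (21/7)    [QR: 21 ≡ 1 mod 4, sign kept]
  = (0/7)    [21 ≡ 0 mod 7]
  = 0    [numerator 0, gcd > 1]

0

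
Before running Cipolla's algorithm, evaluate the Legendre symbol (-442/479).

-1

Reduce the numerator: -442 ≡ 37 (mod 479), so (-442/479) = (37/479).
37 ≡ 1 (mod 4), so quadratic reciprocity gives (37/479) = (479/37). Reduce: 479 ≡ 35 (mod 37). Now have (35/37).
37 ≡ 1 (mod 4), so quadratic reciprocity gives (35/37) = (37/35). Reduce: 37 ≡ 2 (mod 35). Now have (2/35).
Factor out 2: 2 = 2. Since 35 ≡ 3 (mod 8), (2/35) = -1. Now have -(1/35).
(1/35) = 1. Collecting the sign factors: -1.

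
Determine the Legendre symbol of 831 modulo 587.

-1

Reduce the numerator: 831 ≡ 244 (mod 587), so (831/587) = (244/587).
Factor out 2: 244 = 2^2·61. Since 587 ≡ 3 (mod 8), (2/587) = -1, and (2/587)^2 = +1. Now have (61/587).
61 ≡ 1 (mod 4), so quadratic reciprocity gives (61/587) = (587/61). Reduce: 587 ≡ 38 (mod 61). Now have (38/61).
Factor out 2: 38 = 2·19. Since 61 ≡ 5 (mod 8), (2/61) = -1. Now have -(19/61).
61 ≡ 1 (mod 4), so quadratic reciprocity gives (19/61) = (61/19). Reduce: 61 ≡ 4 (mod 19). Now have -(4/19).
Factor out 2: 4 = 2^2. Since 19 ≡ 3 (mod 8), (2/19) = -1, and (2/19)^2 = +1. Now have -(1/19).
(1/19) = 1. Collecting the sign factors: -1.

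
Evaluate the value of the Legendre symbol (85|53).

Reduce the numerator: 85 ≡ 32 (mod 53), so (85|53) = (32|53).
Factor out 2: 32 = 2^5. Since 53 ≡ 5 (mod 8), (2|53) = -1, and (2|53)^5 = -1. Now have -(1|53).
(1|53) = 1. Collecting the sign factors: -1.

-1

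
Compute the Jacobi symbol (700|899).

(700|899)
  = (175|899)    [899 ≡ 3 mod 8 ⇒ (2|899)^2 = +1]
  = -(899|175)    [QR: both ≡ 3 mod 4, sign flips]
  = -(24|175)    [899 ≡ 24 mod 175]
  = -(3|175)    [175 ≡ 7 mod 8 ⇒ (2|175)^3 = +1]
  = (175|3)    [QR: both ≡ 3 mod 4, sign flips]
  = (1|3)    [175 ≡ 1 mod 3]
  = 1    [(1|3) = 1]

1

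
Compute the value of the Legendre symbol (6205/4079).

(6205/4079)
  = (2126/4079)    [6205 ≡ 2126 mod 4079]
  = (1063/4079)    [4079 ≡ 7 mod 8 ⇒ (2/4079) = +1]
  = -(4079/1063)    [QR: both ≡ 3 mod 4, sign flips]
  = -(890/1063)    [4079 ≡ 890 mod 1063]
  = -(445/1063)    [1063 ≡ 7 mod 8 ⇒ (2/1063) = +1]
  = -(1063/445)    [QR: 445 ≡ 1 mod 4, sign kept]
  = -(173/445)    [1063 ≡ 173 mod 445]
  = -(445/173)    [QR: 173 ≡ 1 mod 4, sign kept]
  = -(99/173)    [445 ≡ 99 mod 173]
  = -(173/99)    [QR: 173 ≡ 1 mod 4, sign kept]
  = -(74/99)    [173 ≡ 74 mod 99]
  = (37/99)    [99 ≡ 3 mod 8 ⇒ (2/99) = -1]
  = (99/37)    [QR: 37 ≡ 1 mod 4, sign kept]
  = (25/37)    [99 ≡ 25 mod 37]
  = (37/25)    [QR: 25 ≡ 1 mod 4, sign kept]
  = (12/25)    [37 ≡ 12 mod 25]
  = (3/25)    [25 ≡ 1 mod 8 ⇒ (2/25)^2 = +1]
  = (25/3)    [QR: 25 ≡ 1 mod 4, sign kept]
  = (1/3)    [25 ≡ 1 mod 3]
  = 1    [(1/3) = 1]

1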